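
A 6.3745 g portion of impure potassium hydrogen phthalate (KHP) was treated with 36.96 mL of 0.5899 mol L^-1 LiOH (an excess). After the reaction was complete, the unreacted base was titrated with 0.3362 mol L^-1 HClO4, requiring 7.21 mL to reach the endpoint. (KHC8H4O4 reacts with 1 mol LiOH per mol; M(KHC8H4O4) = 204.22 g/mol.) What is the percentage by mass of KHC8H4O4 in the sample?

62.1%

Total n(LiOH) added = 0.5899 x 0.03696 = 0.02180 mol.
n(HClO4) used = 0.3362 x 0.007210 = 0.002424 mol, which equals the excess n(LiOH).
So n(LiOH) consumed by the sample = 0.02180 - 0.002424 = 0.01938 mol.
n(KHC8H4O4) = 0.01938 / 1 = 0.01938 mol.
mass KHC8H4O4 = 0.01938 x 204.22 = 3.958 g, so %KHC8H4O4 = 3.958/6.3745 x 100 = 62.1%.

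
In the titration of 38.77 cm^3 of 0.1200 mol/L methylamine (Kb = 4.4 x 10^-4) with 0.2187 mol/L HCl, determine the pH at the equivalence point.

5.88

n(CH3NH2) = 0.1200 x 0.03877 = 0.004652 mol; V(HCl) at equivalence = 0.004652/0.2187 = 0.02127 L.
At equivalence the base is fully converted to CH3NH3+; total volume = 0.06004 L, so [CH3NH3+] = 0.004652/0.06004 = 0.07748 M.
Ka(CH3NH3+) = Kw/Kb = 1.0e-14 / 4.4 x 10^-4 = 2.27e-11.
[H^+] = sqrt(Ka x [CH3NH3+]) = sqrt(2.27e-11 x 0.07748) = 1.33e-6 M.
pH = -log(1.33e-6) = 5.88.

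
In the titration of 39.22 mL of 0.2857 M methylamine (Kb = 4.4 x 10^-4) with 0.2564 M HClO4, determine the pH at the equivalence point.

5.76

n(CH3NH2) = 0.2857 x 0.03922 = 0.01121 mol; V(HClO4) at equivalence = 0.01121/0.2564 = 0.04370 L.
At equivalence the base is fully converted to CH3NH3+; total volume = 0.08292 L, so [CH3NH3+] = 0.01121/0.08292 = 0.1351 M.
Ka(CH3NH3+) = Kw/Kb = 1.0e-14 / 4.4 x 10^-4 = 2.27e-11.
[H^+] = sqrt(Ka x [CH3NH3+]) = sqrt(2.27e-11 x 0.1351) = 1.75e-6 M.
pH = -log(1.75e-6) = 5.76.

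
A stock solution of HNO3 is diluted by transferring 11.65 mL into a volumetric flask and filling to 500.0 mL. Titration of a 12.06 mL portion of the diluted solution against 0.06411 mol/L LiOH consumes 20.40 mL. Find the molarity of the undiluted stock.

4.65 M

n(LiOH) = 0.06411 x 0.02040 = 0.001308 mol.
n(HNO3) in the aliquot = 0.001308 mol.
[diluted HNO3] = 0.001308 / 0.01206 = 0.1084 M.
Dilution factor = 500.0/11.65 = 42.92, so [stock] = 0.1084 x 42.92 = 4.65 M.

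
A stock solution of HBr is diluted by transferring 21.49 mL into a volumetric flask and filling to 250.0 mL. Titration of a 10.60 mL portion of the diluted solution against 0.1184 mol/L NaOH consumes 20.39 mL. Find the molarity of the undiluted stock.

n(NaOH) = 0.1184 x 0.02039 = 0.002414 mol.
n(HBr) in the aliquot = 0.002414 mol.
[diluted HBr] = 0.002414 / 0.01060 = 0.2278 M.
Dilution factor = 250.0/21.49 = 11.63, so [stock] = 0.2278 x 11.63 = 2.65 M.

2.65 M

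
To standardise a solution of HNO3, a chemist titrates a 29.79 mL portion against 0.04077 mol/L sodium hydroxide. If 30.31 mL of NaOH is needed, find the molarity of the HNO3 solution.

0.0415 M

n(NaOH) delivered = 0.04077 x 0.03031 = 0.001236 mol.
For a 1:1 reaction, n(HNO3) = 0.001236 mol.
[HNO3] = 0.001236 mol / 0.02979 L = 0.0415 M.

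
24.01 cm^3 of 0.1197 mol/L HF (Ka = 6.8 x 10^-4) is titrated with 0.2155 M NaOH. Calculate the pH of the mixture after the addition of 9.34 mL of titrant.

Initial n(HF) = 0.1197 x 0.02401 = 0.002874 mol.
n(NaOH) added = 0.2155 x 0.009340 = 0.002013 mol, converting that many moles of HF to F-.
Remaining n(HF) = 0.0008612 mol; n(F-) = 0.002013 mol.
By Henderson-Hasselbalch, pH = pKa + log([A^-]/[HA]) = 3.17 + log(0.002013/0.0008612) = 3.17 + (+0.37) = 3.54.

3.54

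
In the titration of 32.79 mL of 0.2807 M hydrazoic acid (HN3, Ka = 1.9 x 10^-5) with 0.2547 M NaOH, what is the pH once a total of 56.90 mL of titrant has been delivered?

12.77

n(acid) = 0.2807 x 0.03279 = 0.009204 mol; n(NaOH) added = 0.2547 x 0.05690 = 0.01449 mol.
Base is in excess by 0.01449 - 0.009204 = 0.005288 mol in a total volume of 0.08969 L.
[OH^-] = 0.005288/0.08969 = 0.05896 M, so pOH = 1.23 and pH = 14.00 - 1.23 = 12.77.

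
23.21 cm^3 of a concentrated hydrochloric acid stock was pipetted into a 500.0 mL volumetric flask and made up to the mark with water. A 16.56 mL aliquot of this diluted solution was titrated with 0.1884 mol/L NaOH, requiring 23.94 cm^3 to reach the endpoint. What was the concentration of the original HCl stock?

5.87 M

n(NaOH) = 0.1884 x 0.02394 = 0.004510 mol.
n(HCl) in the aliquot = 0.004510 mol.
[diluted HCl] = 0.004510 / 0.01656 = 0.2724 M.
Dilution factor = 500.0/23.21 = 21.54, so [stock] = 0.2724 x 21.54 = 5.87 M.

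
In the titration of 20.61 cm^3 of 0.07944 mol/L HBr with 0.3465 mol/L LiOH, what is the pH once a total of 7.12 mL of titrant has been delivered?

12.48

n(acid) = 0.07944 x 0.02061 = 0.001637 mol; n(LiOH) added = 0.3465 x 0.007120 = 0.002467 mol.
Base is in excess by 0.002467 - 0.001637 = 0.0008298 mol in a total volume of 0.02773 L.
[OH^-] = 0.0008298/0.02773 = 0.02993 M, so pOH = 1.52 and pH = 14.00 - 1.52 = 12.48.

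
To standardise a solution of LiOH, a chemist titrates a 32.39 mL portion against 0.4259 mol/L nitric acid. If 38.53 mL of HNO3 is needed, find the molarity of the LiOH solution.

n(HNO3) delivered = 0.4259 x 0.03853 = 0.01641 mol.
For a 1:1 reaction, n(LiOH) = 0.01641 mol.
[LiOH] = 0.01641 mol / 0.03239 L = 0.507 M.

0.507 M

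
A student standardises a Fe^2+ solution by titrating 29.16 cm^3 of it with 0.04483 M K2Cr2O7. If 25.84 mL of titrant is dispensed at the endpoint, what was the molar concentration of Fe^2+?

0.238 M

n(K2Cr2O7) = 0.04483 x 0.02584 = 0.001158 mol.
From the balanced equation, 1 mol K2Cr2O7 reacts with 6 mol Fe^2+, so n(Fe^2+) = 0.001158 x 6/1 = 0.006950 mol.
[Fe^2+] = 0.006950 / 0.02916 L = 0.238 M.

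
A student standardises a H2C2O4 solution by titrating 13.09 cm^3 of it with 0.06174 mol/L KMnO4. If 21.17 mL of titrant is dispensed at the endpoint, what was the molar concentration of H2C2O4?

0.250 M

n(KMnO4) = 0.06174 x 0.02117 = 0.001307 mol.
From the balanced equation, 2 mol KMnO4 reacts with 5 mol H2C2O4, so n(H2C2O4) = 0.001307 x 5/2 = 0.003268 mol.
[H2C2O4] = 0.003268 / 0.01309 L = 0.250 M.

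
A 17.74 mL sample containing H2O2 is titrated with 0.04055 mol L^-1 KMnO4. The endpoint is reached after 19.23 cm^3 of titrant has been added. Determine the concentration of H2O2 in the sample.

0.110 M

n(KMnO4) = 0.04055 x 0.01923 = 0.0007798 mol.
From the balanced equation, 2 mol KMnO4 reacts with 5 mol H2O2, so n(H2O2) = 0.0007798 x 5/2 = 0.001949 mol.
[H2O2] = 0.001949 / 0.01774 L = 0.110 M.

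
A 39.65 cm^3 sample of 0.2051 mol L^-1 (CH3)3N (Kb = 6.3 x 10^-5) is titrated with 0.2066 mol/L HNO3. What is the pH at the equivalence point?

n((CH3)3N) = 0.2051 x 0.03965 = 0.008132 mol; V(HNO3) at equivalence = 0.008132/0.2066 = 0.03936 L.
At equivalence the base is fully converted to (CH3)3NH+; total volume = 0.07901 L, so [(CH3)3NH+] = 0.008132/0.07901 = 0.1029 M.
Ka((CH3)3NH+) = Kw/Kb = 1.0e-14 / 6.3 x 10^-5 = 1.59e-10.
[H^+] = sqrt(Ka x [(CH3)3NH+]) = sqrt(1.59e-10 x 0.1029) = 4.04e-6 M.
pH = -log(4.04e-6) = 5.39.

5.39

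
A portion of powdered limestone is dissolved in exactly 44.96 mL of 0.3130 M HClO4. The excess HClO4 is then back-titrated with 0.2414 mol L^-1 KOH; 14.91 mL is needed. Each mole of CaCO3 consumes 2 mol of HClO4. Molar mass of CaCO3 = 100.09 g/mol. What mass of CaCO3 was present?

0.524 g

Total n(HClO4) added = 0.3130 x 0.04496 = 0.01407 mol.
n(KOH) used = 0.2414 x 0.01491 = 0.003599 mol, which equals the excess n(HClO4).
So n(HClO4) consumed by the sample = 0.01407 - 0.003599 = 0.01047 mol.
n(CaCO3) = 0.01047 / 2 = 0.005237 mol.
mass = 0.005237 mol x 100.09 g/mol = 0.524 g.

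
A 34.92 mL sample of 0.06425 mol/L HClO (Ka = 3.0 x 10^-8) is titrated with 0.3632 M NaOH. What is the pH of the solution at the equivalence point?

n(HClO) = 0.06425 x 0.03492 = 0.002244 mol; V(NaOH) at equivalence = 0.002244/0.3632 = 0.006177 L.
At equivalence all the acid is converted to ClO-; total volume = 0.03492 + 0.006177 = 0.04110 L, so [ClO-] = 0.002244/0.04110 = 0.05459 M.
Kb = Kw/Ka = 1.0e-14 / 3.0 x 10^-8 = 3.33e-7.
[OH^-] = sqrt(Kb x [ClO-]) = sqrt(3.33e-7 x 0.05459) = 0.000135 M.
pOH = 3.87, so pH = 14.00 - 3.87 = 10.13.

10.13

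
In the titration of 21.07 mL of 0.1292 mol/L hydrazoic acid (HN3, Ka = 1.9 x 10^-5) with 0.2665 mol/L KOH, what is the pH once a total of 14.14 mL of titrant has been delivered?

12.47

n(acid) = 0.1292 x 0.02107 = 0.002722 mol; n(KOH) added = 0.2665 x 0.01414 = 0.003768 mol.
Base is in excess by 0.003768 - 0.002722 = 0.001046 mol in a total volume of 0.03521 L.
[OH^-] = 0.001046/0.03521 = 0.02971 M, so pOH = 1.53 and pH = 14.00 - 1.53 = 12.47.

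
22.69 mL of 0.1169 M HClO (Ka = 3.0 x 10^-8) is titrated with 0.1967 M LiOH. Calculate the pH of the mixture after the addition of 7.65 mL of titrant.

Initial n(HClO) = 0.1169 x 0.02269 = 0.002652 mol.
n(LiOH) added = 0.1967 x 0.007650 = 0.001505 mol, converting that many moles of HClO to ClO-.
Remaining n(HClO) = 0.001148 mol; n(ClO-) = 0.001505 mol.
By Henderson-Hasselbalch, pH = pKa + log([A^-]/[HA]) = 7.52 + log(0.001505/0.001148) = 7.52 + (+0.12) = 7.64.

7.64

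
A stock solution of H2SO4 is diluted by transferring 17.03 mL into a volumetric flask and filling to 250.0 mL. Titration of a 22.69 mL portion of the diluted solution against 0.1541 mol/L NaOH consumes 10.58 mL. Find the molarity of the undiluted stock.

n(NaOH) = 0.1541 x 0.01058 = 0.001630 mol.
n(H2SO4) in the aliquot = 0.001630 x 1/2 = 0.0008152 mol.
[diluted H2SO4] = 0.0008152 / 0.02269 = 0.03593 M.
Dilution factor = 250.0/17.03 = 14.68, so [stock] = 0.03593 x 14.68 = 0.527 M.

0.527 M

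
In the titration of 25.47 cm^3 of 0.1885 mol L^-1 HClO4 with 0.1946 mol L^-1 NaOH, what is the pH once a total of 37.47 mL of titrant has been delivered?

12.60

n(acid) = 0.1885 x 0.02547 = 0.004801 mol; n(NaOH) added = 0.1946 x 0.03747 = 0.007292 mol.
Base is in excess by 0.007292 - 0.004801 = 0.002491 mol in a total volume of 0.06294 L.
[OH^-] = 0.002491/0.06294 = 0.03957 M, so pOH = 1.40 and pH = 14.00 - 1.40 = 12.60.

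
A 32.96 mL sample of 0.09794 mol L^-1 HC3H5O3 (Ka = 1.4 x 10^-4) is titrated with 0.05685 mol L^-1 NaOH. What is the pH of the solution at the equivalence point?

8.20

n(HC3H5O3) = 0.09794 x 0.03296 = 0.003228 mol; V(NaOH) at equivalence = 0.003228/0.05685 = 0.05678 L.
At equivalence all the acid is converted to C3H5O3-; total volume = 0.03296 + 0.05678 = 0.08974 L, so [C3H5O3-] = 0.003228/0.08974 = 0.03597 M.
Kb = Kw/Ka = 1.0e-14 / 1.4 x 10^-4 = 7.14e-11.
[OH^-] = sqrt(Kb x [C3H5O3-]) = sqrt(7.14e-11 x 0.03597) = 1.60e-6 M.
pOH = 5.80, so pH = 14.00 - 5.80 = 8.20.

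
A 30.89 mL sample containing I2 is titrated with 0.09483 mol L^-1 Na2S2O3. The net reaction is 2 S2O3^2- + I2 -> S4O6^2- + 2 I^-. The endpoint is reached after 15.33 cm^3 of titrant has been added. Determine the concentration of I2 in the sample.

n(Na2S2O3) = 0.09483 x 0.01533 = 0.001454 mol.
From the balanced equation, 2 mol Na2S2O3 reacts with 1 mol I2, so n(I2) = 0.001454 x 1/2 = 0.0007269 mol.
[I2] = 0.0007269 / 0.03089 L = 0.0235 M.

0.0235 M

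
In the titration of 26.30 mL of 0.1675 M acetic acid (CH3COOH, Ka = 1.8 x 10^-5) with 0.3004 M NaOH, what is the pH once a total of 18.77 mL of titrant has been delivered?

12.44

n(acid) = 0.1675 x 0.02630 = 0.004405 mol; n(NaOH) added = 0.3004 x 0.01877 = 0.005639 mol.
Base is in excess by 0.005639 - 0.004405 = 0.001233 mol in a total volume of 0.04507 L.
[OH^-] = 0.001233/0.04507 = 0.02736 M, so pOH = 1.56 and pH = 14.00 - 1.56 = 12.44.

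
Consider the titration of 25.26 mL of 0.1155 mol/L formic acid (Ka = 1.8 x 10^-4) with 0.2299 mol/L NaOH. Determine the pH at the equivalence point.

8.32

n(HCOOH) = 0.1155 x 0.02526 = 0.002918 mol; V(NaOH) at equivalence = 0.002918/0.2299 = 0.01269 L.
At equivalence all the acid is converted to HCOO-; total volume = 0.02526 + 0.01269 = 0.03795 L, so [HCOO-] = 0.002918/0.03795 = 0.07688 M.
Kb = Kw/Ka = 1.0e-14 / 1.8 x 10^-4 = 5.56e-11.
[OH^-] = sqrt(Kb x [HCOO-]) = sqrt(5.56e-11 x 0.07688) = 2.07e-6 M.
pOH = 5.68, so pH = 14.00 - 5.68 = 8.32.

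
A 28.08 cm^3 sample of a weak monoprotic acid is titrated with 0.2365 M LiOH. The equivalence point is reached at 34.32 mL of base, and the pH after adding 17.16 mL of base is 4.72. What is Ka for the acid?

17.16 mL is half of the equivalence volume, so this is the half-equivalence point where [HA] = [A^-].
At half-equivalence pH = pKa, so pKa = 4.72.
Ka = 10^(-4.72) = 1.9 x 10^-5.

1.9 x 10^-5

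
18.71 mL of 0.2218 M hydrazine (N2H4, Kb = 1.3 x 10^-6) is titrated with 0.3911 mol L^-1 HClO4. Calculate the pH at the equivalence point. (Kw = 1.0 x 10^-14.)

n(N2H4) = 0.2218 x 0.01871 = 0.004150 mol; V(HClO4) at equivalence = 0.004150/0.3911 = 0.01061 L.
At equivalence the base is fully converted to N2H5+; total volume = 0.02932 L, so [N2H5+] = 0.004150/0.02932 = 0.1415 M.
Ka(N2H5+) = Kw/Kb = 1.0e-14 / 1.3 x 10^-6 = 7.69e-9.
[H^+] = sqrt(Ka x [N2H5+]) = sqrt(7.69e-9 x 0.1415) = 3.30e-5 M.
pH = -log(3.30e-5) = 4.48.

4.48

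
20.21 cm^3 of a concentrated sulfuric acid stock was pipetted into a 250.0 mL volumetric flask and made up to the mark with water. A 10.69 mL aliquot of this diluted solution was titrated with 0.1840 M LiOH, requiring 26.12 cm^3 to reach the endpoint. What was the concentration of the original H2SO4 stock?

2.78 M

n(LiOH) = 0.1840 x 0.02612 = 0.004806 mol.
n(H2SO4) in the aliquot = 0.004806 x 1/2 = 0.002403 mol.
[diluted H2SO4] = 0.002403 / 0.01069 = 0.2248 M.
Dilution factor = 250.0/20.21 = 12.37, so [stock] = 0.2248 x 12.37 = 2.78 M.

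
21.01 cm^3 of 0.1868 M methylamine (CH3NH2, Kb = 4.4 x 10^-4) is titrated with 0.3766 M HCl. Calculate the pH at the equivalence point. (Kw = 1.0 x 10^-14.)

5.77

n(CH3NH2) = 0.1868 x 0.02101 = 0.003925 mol; V(HCl) at equivalence = 0.003925/0.3766 = 0.01042 L.
At equivalence the base is fully converted to CH3NH3+; total volume = 0.03143 L, so [CH3NH3+] = 0.003925/0.03143 = 0.1249 M.
Ka(CH3NH3+) = Kw/Kb = 1.0e-14 / 4.4 x 10^-4 = 2.27e-11.
[H^+] = sqrt(Ka x [CH3NH3+]) = sqrt(2.27e-11 x 0.1249) = 1.68e-6 M.
pH = -log(1.68e-6) = 5.77.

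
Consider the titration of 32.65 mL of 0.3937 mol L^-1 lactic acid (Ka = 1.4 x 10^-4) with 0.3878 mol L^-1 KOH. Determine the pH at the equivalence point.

8.57

n(HC3H5O3) = 0.3937 x 0.03265 = 0.01285 mol; V(KOH) at equivalence = 0.01285/0.3878 = 0.03315 L.
At equivalence all the acid is converted to C3H5O3-; total volume = 0.03265 + 0.03315 = 0.06580 L, so [C3H5O3-] = 0.01285/0.06580 = 0.1954 M.
Kb = Kw/Ka = 1.0e-14 / 1.4 x 10^-4 = 7.14e-11.
[OH^-] = sqrt(Kb x [C3H5O3-]) = sqrt(7.14e-11 x 0.1954) = 3.74e-6 M.
pOH = 5.43, so pH = 14.00 - 5.43 = 8.57.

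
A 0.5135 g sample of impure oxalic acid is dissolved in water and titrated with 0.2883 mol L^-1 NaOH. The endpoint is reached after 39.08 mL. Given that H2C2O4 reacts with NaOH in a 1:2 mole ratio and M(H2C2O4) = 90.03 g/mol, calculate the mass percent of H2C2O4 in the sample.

98.8%

n(NaOH) = 0.2883 x 0.03908 = 0.01127 mol.
n(H2C2O4) = 0.01127 / 2 = 0.005633 mol.
mass of H2C2O4 = 0.005633 x 90.03 = 0.5072 g.
% purity = 0.5072 / 0.5135 x 100 = 98.8%.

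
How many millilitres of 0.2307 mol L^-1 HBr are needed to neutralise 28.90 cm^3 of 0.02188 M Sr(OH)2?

5.48 mL

n(Sr(OH)2) = 0.02188 mol/L x 0.02890 L = 0.0006323 mol.
The neutralisation is 1 Sr(OH)2 : 2 HBr, so n(HBr) = 0.0006323 x 2/1 = 0.001265 mol.
V(HBr) = 0.001265 / 0.2307 = 0.005482 L = 5.48 mL.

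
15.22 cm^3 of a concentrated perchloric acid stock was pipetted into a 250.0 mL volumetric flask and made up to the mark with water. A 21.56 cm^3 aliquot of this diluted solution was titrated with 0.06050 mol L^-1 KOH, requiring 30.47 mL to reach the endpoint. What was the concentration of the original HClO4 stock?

1.40 M

n(KOH) = 0.06050 x 0.03047 = 0.001843 mol.
n(HClO4) in the aliquot = 0.001843 mol.
[diluted HClO4] = 0.001843 / 0.02156 = 0.08550 M.
Dilution factor = 250.0/15.22 = 16.43, so [stock] = 0.08550 x 16.43 = 1.40 M.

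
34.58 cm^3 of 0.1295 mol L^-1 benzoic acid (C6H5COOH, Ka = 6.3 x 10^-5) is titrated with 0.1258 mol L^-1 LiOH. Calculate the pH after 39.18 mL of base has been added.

n(acid) = 0.1295 x 0.03458 = 0.004478 mol; n(LiOH) added = 0.1258 x 0.03918 = 0.004929 mol.
Base is in excess by 0.004929 - 0.004478 = 0.0004507 mol in a total volume of 0.07376 L.
[OH^-] = 0.0004507/0.07376 = 0.006111 M, so pOH = 2.21 and pH = 14.00 - 2.21 = 11.79.

11.79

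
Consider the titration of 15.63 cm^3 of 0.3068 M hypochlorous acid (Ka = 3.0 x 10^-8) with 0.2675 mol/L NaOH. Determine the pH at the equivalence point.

10.34

n(HClO) = 0.3068 x 0.01563 = 0.004795 mol; V(NaOH) at equivalence = 0.004795/0.2675 = 0.01793 L.
At equivalence all the acid is converted to ClO-; total volume = 0.01563 + 0.01793 = 0.03356 L, so [ClO-] = 0.004795/0.03356 = 0.1429 M.
Kb = Kw/Ka = 1.0e-14 / 3.0 x 10^-8 = 3.33e-7.
[OH^-] = sqrt(Kb x [ClO-]) = sqrt(3.33e-7 x 0.1429) = 0.000218 M.
pOH = 3.66, so pH = 14.00 - 3.66 = 10.34.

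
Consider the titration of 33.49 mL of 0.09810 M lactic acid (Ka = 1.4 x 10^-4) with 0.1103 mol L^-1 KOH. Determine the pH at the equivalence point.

n(HC3H5O3) = 0.09810 x 0.03349 = 0.003285 mol; V(KOH) at equivalence = 0.003285/0.1103 = 0.02979 L.
At equivalence all the acid is converted to C3H5O3-; total volume = 0.03349 + 0.02979 = 0.06328 L, so [C3H5O3-] = 0.003285/0.06328 = 0.05192 M.
Kb = Kw/Ka = 1.0e-14 / 1.4 x 10^-4 = 7.14e-11.
[OH^-] = sqrt(Kb x [C3H5O3-]) = sqrt(7.14e-11 x 0.05192) = 1.93e-6 M.
pOH = 5.72, so pH = 14.00 - 5.72 = 8.28.

8.28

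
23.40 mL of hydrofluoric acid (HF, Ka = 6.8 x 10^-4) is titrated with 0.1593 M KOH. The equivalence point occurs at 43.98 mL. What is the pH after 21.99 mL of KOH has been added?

3.17

21.99 mL is exactly half the equivalence volume (43.98/2), i.e. the half-equivalence point.
There, n(HA) = n(A^-), so pH = pKa = -log(6.8 x 10^-4) = 3.17.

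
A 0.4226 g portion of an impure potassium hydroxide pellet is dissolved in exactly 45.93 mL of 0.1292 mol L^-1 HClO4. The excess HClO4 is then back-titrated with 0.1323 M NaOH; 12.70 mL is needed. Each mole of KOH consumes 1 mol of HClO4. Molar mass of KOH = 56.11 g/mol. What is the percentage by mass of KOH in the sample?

56.5%

Total n(HClO4) added = 0.1292 x 0.04593 = 0.005934 mol.
n(NaOH) used = 0.1323 x 0.01270 = 0.001680 mol, which equals the excess n(HClO4).
So n(HClO4) consumed by the sample = 0.005934 - 0.001680 = 0.004254 mol.
n(KOH) = 0.004254 / 1 = 0.004254 mol.
mass KOH = 0.004254 x 56.11 = 0.2387 g, so %KOH = 0.2387/0.4226 x 100 = 56.5%.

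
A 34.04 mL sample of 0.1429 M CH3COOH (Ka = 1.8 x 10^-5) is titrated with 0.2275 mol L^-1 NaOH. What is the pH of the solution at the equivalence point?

n(CH3COOH) = 0.1429 x 0.03404 = 0.004864 mol; V(NaOH) at equivalence = 0.004864/0.2275 = 0.02138 L.
At equivalence all the acid is converted to CH3COO-; total volume = 0.03404 + 0.02138 = 0.05542 L, so [CH3COO-] = 0.004864/0.05542 = 0.08777 M.
Kb = Kw/Ka = 1.0e-14 / 1.8 x 10^-5 = 5.56e-10.
[OH^-] = sqrt(Kb x [CH3COO-]) = sqrt(5.56e-10 x 0.08777) = 6.98e-6 M.
pOH = 5.16, so pH = 14.00 - 5.16 = 8.84.

8.84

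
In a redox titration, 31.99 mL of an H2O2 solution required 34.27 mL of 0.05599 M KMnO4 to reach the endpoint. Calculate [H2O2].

n(KMnO4) = 0.05599 x 0.03427 = 0.001919 mol.
From the balanced equation, 2 mol KMnO4 reacts with 5 mol H2O2, so n(H2O2) = 0.001919 x 5/2 = 0.004797 mol.
[H2O2] = 0.004797 / 0.03199 L = 0.150 M.

0.150 M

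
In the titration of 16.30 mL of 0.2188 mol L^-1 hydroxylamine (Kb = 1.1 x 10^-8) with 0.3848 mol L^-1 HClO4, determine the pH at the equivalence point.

3.45

n(NH2OH) = 0.2188 x 0.01630 = 0.003566 mol; V(HClO4) at equivalence = 0.003566/0.3848 = 0.009268 L.
At equivalence the base is fully converted to NH3OH+; total volume = 0.02557 L, so [NH3OH+] = 0.003566/0.02557 = 0.1395 M.
Ka(NH3OH+) = Kw/Kb = 1.0e-14 / 1.1 x 10^-8 = 9.09e-7.
[H^+] = sqrt(Ka x [NH3OH+]) = sqrt(9.09e-7 x 0.1395) = 0.000356 M.
pH = -log(0.000356) = 3.45.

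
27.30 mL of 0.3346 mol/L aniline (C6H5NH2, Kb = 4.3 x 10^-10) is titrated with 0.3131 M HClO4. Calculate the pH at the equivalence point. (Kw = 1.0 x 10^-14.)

n(C6H5NH2) = 0.3346 x 0.02730 = 0.009135 mol; V(HClO4) at equivalence = 0.009135/0.3131 = 0.02917 L.
At equivalence the base is fully converted to C6H5NH3+; total volume = 0.05647 L, so [C6H5NH3+] = 0.009135/0.05647 = 0.1617 M.
Ka(C6H5NH3+) = Kw/Kb = 1.0e-14 / 4.3 x 10^-10 = 2.33e-5.
[H^+] = sqrt(Ka x [C6H5NH3+]) = sqrt(2.33e-5 x 0.1617) = 0.00194 M.
pH = -log(0.00194) = 2.71.

2.71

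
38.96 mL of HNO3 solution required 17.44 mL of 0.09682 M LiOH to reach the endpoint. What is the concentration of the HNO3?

n(LiOH) delivered = 0.09682 x 0.01744 = 0.001689 mol.
For a 1:1 reaction, n(HNO3) = 0.001689 mol.
[HNO3] = 0.001689 mol / 0.03896 L = 0.0433 M.

0.0433 M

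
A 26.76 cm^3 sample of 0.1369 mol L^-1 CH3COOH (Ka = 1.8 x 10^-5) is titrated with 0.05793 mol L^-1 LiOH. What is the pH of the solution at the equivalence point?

8.68

n(CH3COOH) = 0.1369 x 0.02676 = 0.003663 mol; V(LiOH) at equivalence = 0.003663/0.05793 = 0.06324 L.
At equivalence all the acid is converted to CH3COO-; total volume = 0.02676 + 0.06324 = 0.09000 L, so [CH3COO-] = 0.003663/0.09000 = 0.04071 M.
Kb = Kw/Ka = 1.0e-14 / 1.8 x 10^-5 = 5.56e-10.
[OH^-] = sqrt(Kb x [CH3COO-]) = sqrt(5.56e-10 x 0.04071) = 4.76e-6 M.
pOH = 5.32, so pH = 14.00 - 5.32 = 8.68.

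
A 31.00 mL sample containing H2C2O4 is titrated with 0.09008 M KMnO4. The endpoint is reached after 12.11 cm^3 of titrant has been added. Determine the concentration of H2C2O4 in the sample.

0.0880 M

n(KMnO4) = 0.09008 x 0.01211 = 0.001091 mol.
From the balanced equation, 2 mol KMnO4 reacts with 5 mol H2C2O4, so n(H2C2O4) = 0.001091 x 5/2 = 0.002727 mol.
[H2C2O4] = 0.002727 / 0.03100 L = 0.0880 M.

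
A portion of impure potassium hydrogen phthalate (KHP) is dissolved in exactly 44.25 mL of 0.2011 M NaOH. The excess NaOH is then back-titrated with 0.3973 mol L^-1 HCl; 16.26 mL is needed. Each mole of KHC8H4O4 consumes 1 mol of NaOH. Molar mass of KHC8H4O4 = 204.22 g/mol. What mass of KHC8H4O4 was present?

0.498 g

Total n(NaOH) added = 0.2011 x 0.04425 = 0.008899 mol.
n(HCl) used = 0.3973 x 0.01626 = 0.006460 mol, which equals the excess n(NaOH).
So n(NaOH) consumed by the sample = 0.008899 - 0.006460 = 0.002439 mol.
n(KHC8H4O4) = 0.002439 / 1 = 0.002439 mol.
mass = 0.002439 mol x 204.22 g/mol = 0.498 g.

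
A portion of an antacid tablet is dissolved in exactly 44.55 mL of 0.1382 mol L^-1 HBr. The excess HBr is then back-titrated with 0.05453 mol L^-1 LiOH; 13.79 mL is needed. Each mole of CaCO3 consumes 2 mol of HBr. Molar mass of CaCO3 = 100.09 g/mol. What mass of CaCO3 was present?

Total n(HBr) added = 0.1382 x 0.04455 = 0.006157 mol.
n(LiOH) used = 0.05453 x 0.01379 = 0.0007520 mol, which equals the excess n(HBr).
So n(HBr) consumed by the sample = 0.006157 - 0.0007520 = 0.005405 mol.
n(CaCO3) = 0.005405 / 2 = 0.002702 mol.
mass = 0.002702 mol x 100.09 g/mol = 0.270 g.

0.270 g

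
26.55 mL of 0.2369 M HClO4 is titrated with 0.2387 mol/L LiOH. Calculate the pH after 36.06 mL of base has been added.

n(acid) = 0.2369 x 0.02655 = 0.006290 mol; n(LiOH) added = 0.2387 x 0.03606 = 0.008608 mol.
Base is in excess by 0.008608 - 0.006290 = 0.002318 mol in a total volume of 0.06261 L.
[OH^-] = 0.002318/0.06261 = 0.03702 M, so pOH = 1.43 and pH = 14.00 - 1.43 = 12.57.

12.57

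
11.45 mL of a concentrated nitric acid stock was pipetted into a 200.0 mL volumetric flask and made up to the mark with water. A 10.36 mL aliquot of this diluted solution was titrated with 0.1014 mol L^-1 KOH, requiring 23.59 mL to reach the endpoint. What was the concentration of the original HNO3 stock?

n(KOH) = 0.1014 x 0.02359 = 0.002392 mol.
n(HNO3) in the aliquot = 0.002392 mol.
[diluted HNO3] = 0.002392 / 0.01036 = 0.2309 M.
Dilution factor = 200.0/11.45 = 17.47, so [stock] = 0.2309 x 17.47 = 4.03 M.

4.03 M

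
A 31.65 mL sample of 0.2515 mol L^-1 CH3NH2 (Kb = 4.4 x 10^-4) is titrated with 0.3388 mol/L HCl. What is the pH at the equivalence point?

n(CH3NH2) = 0.2515 x 0.03165 = 0.007960 mol; V(HCl) at equivalence = 0.007960/0.3388 = 0.02349 L.
At equivalence the base is fully converted to CH3NH3+; total volume = 0.05514 L, so [CH3NH3+] = 0.007960/0.05514 = 0.1443 M.
Ka(CH3NH3+) = Kw/Kb = 1.0e-14 / 4.4 x 10^-4 = 2.27e-11.
[H^+] = sqrt(Ka x [CH3NH3+]) = sqrt(2.27e-11 x 0.1443) = 1.81e-6 M.
pH = -log(1.81e-6) = 5.74.

5.74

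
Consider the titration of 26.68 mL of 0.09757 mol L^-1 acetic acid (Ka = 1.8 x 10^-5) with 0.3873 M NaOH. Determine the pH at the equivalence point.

n(CH3COOH) = 0.09757 x 0.02668 = 0.002603 mol; V(NaOH) at equivalence = 0.002603/0.3873 = 0.006721 L.
At equivalence all the acid is converted to CH3COO-; total volume = 0.02668 + 0.006721 = 0.03340 L, so [CH3COO-] = 0.002603/0.03340 = 0.07794 M.
Kb = Kw/Ka = 1.0e-14 / 1.8 x 10^-5 = 5.56e-10.
[OH^-] = sqrt(Kb x [CH3COO-]) = sqrt(5.56e-10 x 0.07794) = 6.58e-6 M.
pOH = 5.18, so pH = 14.00 - 5.18 = 8.82.

8.82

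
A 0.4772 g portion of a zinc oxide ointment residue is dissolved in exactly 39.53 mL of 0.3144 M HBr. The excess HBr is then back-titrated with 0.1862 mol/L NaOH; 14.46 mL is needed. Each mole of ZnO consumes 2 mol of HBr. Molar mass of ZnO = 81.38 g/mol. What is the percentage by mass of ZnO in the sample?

Total n(HBr) added = 0.3144 x 0.03953 = 0.01243 mol.
n(NaOH) used = 0.1862 x 0.01446 = 0.002692 mol, which equals the excess n(HBr).
So n(HBr) consumed by the sample = 0.01243 - 0.002692 = 0.009736 mol.
n(ZnO) = 0.009736 / 2 = 0.004868 mol.
mass ZnO = 0.004868 x 81.38 = 0.3961 g, so %ZnO = 0.3961/0.4772 x 100 = 83.0%.

83.0%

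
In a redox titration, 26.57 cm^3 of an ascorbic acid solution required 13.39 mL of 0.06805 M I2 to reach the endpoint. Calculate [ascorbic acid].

n(I2) = 0.06805 x 0.01339 = 0.0009112 mol.
From the balanced equation, 1 mol I2 reacts with 1 mol ascorbic acid, so n(ascorbic acid) = 0.0009112 x 1/1 = 0.0009112 mol.
[ascorbic acid] = 0.0009112 / 0.02657 L = 0.0343 M.

0.0343 M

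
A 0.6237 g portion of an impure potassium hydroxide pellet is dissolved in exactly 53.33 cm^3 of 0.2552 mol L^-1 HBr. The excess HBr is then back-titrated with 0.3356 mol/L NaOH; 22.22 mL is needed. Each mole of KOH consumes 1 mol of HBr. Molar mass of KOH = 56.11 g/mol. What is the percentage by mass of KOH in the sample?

55.4%

Total n(HBr) added = 0.2552 x 0.05333 = 0.01361 mol.
n(NaOH) used = 0.3356 x 0.02222 = 0.007457 mol, which equals the excess n(HBr).
So n(HBr) consumed by the sample = 0.01361 - 0.007457 = 0.006153 mol.
n(KOH) = 0.006153 / 1 = 0.006153 mol.
mass KOH = 0.006153 x 56.11 = 0.3452 g, so %KOH = 0.3452/0.6237 x 100 = 55.4%.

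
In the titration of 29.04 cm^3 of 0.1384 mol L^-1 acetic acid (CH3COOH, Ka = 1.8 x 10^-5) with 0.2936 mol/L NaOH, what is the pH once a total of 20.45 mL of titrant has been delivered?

n(acid) = 0.1384 x 0.02904 = 0.004019 mol; n(NaOH) added = 0.2936 x 0.02045 = 0.006004 mol.
Base is in excess by 0.006004 - 0.004019 = 0.001985 mol in a total volume of 0.04949 L.
[OH^-] = 0.001985/0.04949 = 0.04011 M, so pOH = 1.40 and pH = 14.00 - 1.40 = 12.60.

12.60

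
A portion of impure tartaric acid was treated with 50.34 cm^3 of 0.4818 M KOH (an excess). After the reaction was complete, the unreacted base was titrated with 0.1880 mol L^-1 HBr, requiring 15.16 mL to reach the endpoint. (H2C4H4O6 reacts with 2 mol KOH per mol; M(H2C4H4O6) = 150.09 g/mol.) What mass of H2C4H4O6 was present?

1.61 g

Total n(KOH) added = 0.4818 x 0.05034 = 0.02425 mol.
n(HBr) used = 0.1880 x 0.01516 = 0.002850 mol, which equals the excess n(KOH).
So n(KOH) consumed by the sample = 0.02425 - 0.002850 = 0.02140 mol.
n(H2C4H4O6) = 0.02140 / 2 = 0.01070 mol.
mass = 0.01070 mol x 150.09 g/mol = 1.61 g.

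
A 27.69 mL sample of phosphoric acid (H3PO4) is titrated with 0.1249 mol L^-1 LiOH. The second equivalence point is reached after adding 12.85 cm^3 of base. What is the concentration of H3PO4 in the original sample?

n(LiOH) = 0.1249 x 0.01285 = 0.001605 mol.
At the second equivalence point, 2 mol OH^- react per mol H3PO4, so n(H3PO4) = 0.001605 / 2 = 0.0008025 mol.
[H3PO4] = 0.0008025 / 0.02769 L = 0.0290 M.

0.0290 M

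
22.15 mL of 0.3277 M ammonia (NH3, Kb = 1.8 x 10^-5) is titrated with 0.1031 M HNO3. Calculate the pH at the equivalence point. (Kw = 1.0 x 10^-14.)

n(NH3) = 0.3277 x 0.02215 = 0.007259 mol; V(HNO3) at equivalence = 0.007259/0.1031 = 0.07040 L.
At equivalence the base is fully converted to NH4+; total volume = 0.09255 L, so [NH4+] = 0.007259/0.09255 = 0.07843 M.
Ka(NH4+) = Kw/Kb = 1.0e-14 / 1.8 x 10^-5 = 5.56e-10.
[H^+] = sqrt(Ka x [NH4+]) = sqrt(5.56e-10 x 0.07843) = 6.60e-6 M.
pH = -log(6.60e-6) = 5.18.

5.18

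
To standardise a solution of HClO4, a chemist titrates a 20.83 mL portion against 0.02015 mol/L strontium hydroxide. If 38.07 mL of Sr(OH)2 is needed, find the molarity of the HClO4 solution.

n(Sr(OH)2) delivered = 0.02015 x 0.03807 = 0.0007671 mol.
The reaction is 2 HClO4 + 1 Sr(OH)2, so n(HClO4) = 0.0007671 x 2/1 = 0.001534 mol.
[HClO4] = 0.001534 mol / 0.02083 L = 0.0737 M.

0.0737 M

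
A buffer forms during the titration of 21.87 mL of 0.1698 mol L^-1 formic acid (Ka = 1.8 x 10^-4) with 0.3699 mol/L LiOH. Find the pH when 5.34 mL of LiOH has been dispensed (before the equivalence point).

Initial n(HCOOH) = 0.1698 x 0.02187 = 0.003714 mol.
n(LiOH) added = 0.3699 x 0.005340 = 0.001975 mol, converting that many moles of HCOOH to HCOO-.
Remaining n(HCOOH) = 0.001738 mol; n(HCOO-) = 0.001975 mol.
By Henderson-Hasselbalch, pH = pKa + log([A^-]/[HA]) = 3.74 + log(0.001975/0.001738) = 3.74 + (+0.06) = 3.80.

3.80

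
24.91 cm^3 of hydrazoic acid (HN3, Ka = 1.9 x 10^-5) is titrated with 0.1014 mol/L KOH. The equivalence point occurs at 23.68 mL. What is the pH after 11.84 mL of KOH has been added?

4.72

11.84 mL is exactly half the equivalence volume (23.68/2), i.e. the half-equivalence point.
There, n(HA) = n(A^-), so pH = pKa = -log(1.9 x 10^-5) = 4.72.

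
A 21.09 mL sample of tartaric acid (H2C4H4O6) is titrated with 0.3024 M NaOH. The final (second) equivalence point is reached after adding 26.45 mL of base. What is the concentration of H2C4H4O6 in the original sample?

0.190 M

n(NaOH) = 0.3024 x 0.02645 = 0.007998 mol.
At the final (second) equivalence point, 2 mol OH^- react per mol H2C4H4O6, so n(H2C4H4O6) = 0.007998 / 2 = 0.003999 mol.
[H2C4H4O6] = 0.003999 / 0.02109 L = 0.190 M.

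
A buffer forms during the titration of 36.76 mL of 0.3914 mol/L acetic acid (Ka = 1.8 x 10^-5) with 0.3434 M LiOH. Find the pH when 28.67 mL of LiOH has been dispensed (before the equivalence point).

5.08

Initial n(CH3COOH) = 0.3914 x 0.03676 = 0.01439 mol.
n(LiOH) added = 0.3434 x 0.02867 = 0.009845 mol, converting that many moles of CH3COOH to CH3COO-.
Remaining n(CH3COOH) = 0.004543 mol; n(CH3COO-) = 0.009845 mol.
By Henderson-Hasselbalch, pH = pKa + log([A^-]/[HA]) = 4.74 + log(0.009845/0.004543) = 4.74 + (+0.34) = 5.08.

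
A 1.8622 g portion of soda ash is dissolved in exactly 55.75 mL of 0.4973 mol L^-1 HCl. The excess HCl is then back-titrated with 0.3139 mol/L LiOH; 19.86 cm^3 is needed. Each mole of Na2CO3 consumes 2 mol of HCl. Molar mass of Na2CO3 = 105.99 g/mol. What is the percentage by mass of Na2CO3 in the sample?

Total n(HCl) added = 0.4973 x 0.05575 = 0.02772 mol.
n(LiOH) used = 0.3139 x 0.01986 = 0.006234 mol, which equals the excess n(HCl).
So n(HCl) consumed by the sample = 0.02772 - 0.006234 = 0.02149 mol.
n(Na2CO3) = 0.02149 / 2 = 0.01075 mol.
mass Na2CO3 = 0.01075 x 105.99 = 1.139 g, so %Na2CO3 = 1.139/1.8622 x 100 = 61.2%.

61.2%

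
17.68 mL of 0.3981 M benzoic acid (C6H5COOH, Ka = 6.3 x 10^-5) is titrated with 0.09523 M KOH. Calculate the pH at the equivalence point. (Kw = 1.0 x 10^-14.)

n(C6H5COOH) = 0.3981 x 0.01768 = 0.007038 mol; V(KOH) at equivalence = 0.007038/0.09523 = 0.07391 L.
At equivalence all the acid is converted to C6H5COO-; total volume = 0.01768 + 0.07391 = 0.09159 L, so [C6H5COO-] = 0.007038/0.09159 = 0.07685 M.
Kb = Kw/Ka = 1.0e-14 / 6.3 x 10^-5 = 1.59e-10.
[OH^-] = sqrt(Kb x [C6H5COO-]) = sqrt(1.59e-10 x 0.07685) = 3.49e-6 M.
pOH = 5.46, so pH = 14.00 - 5.46 = 8.54.

8.54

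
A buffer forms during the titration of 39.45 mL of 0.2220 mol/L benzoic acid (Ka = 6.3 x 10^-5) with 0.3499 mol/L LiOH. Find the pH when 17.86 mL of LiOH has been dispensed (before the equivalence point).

4.60

Initial n(C6H5COOH) = 0.2220 x 0.03945 = 0.008758 mol.
n(LiOH) added = 0.3499 x 0.01786 = 0.006249 mol, converting that many moles of C6H5COOH to C6H5COO-.
Remaining n(C6H5COOH) = 0.002509 mol; n(C6H5COO-) = 0.006249 mol.
By Henderson-Hasselbalch, pH = pKa + log([A^-]/[HA]) = 4.20 + log(0.006249/0.002509) = 4.20 + (+0.40) = 4.60.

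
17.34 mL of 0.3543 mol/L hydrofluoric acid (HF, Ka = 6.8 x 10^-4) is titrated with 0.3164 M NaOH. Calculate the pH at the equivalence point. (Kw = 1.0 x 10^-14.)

n(HF) = 0.3543 x 0.01734 = 0.006144 mol; V(NaOH) at equivalence = 0.006144/0.3164 = 0.01942 L.
At equivalence all the acid is converted to F-; total volume = 0.01734 + 0.01942 = 0.03676 L, so [F-] = 0.006144/0.03676 = 0.1671 M.
Kb = Kw/Ka = 1.0e-14 / 6.8 x 10^-4 = 1.47e-11.
[OH^-] = sqrt(Kb x [F-]) = sqrt(1.47e-11 x 0.1671) = 1.57e-6 M.
pOH = 5.80, so pH = 14.00 - 5.80 = 8.20.

8.20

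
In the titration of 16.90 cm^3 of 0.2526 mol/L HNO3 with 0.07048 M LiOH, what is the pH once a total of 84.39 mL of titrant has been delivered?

n(acid) = 0.2526 x 0.01690 = 0.004269 mol; n(LiOH) added = 0.07048 x 0.08439 = 0.005948 mol.
Base is in excess by 0.005948 - 0.004269 = 0.001679 mol in a total volume of 0.1013 L.
[OH^-] = 0.001679/0.1013 = 0.01657 M, so pOH = 1.78 and pH = 14.00 - 1.78 = 12.22.

12.22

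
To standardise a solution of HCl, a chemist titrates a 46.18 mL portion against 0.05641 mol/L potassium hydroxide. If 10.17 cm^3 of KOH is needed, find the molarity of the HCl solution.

0.0124 M

n(KOH) delivered = 0.05641 x 0.01017 = 0.0005737 mol.
For a 1:1 reaction, n(HCl) = 0.0005737 mol.
[HCl] = 0.0005737 mol / 0.04618 L = 0.0124 M.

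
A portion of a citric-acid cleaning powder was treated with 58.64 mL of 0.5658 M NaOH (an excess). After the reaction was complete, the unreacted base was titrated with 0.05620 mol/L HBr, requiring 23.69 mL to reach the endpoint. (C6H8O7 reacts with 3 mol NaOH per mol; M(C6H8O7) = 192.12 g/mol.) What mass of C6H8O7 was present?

2.04 g

Total n(NaOH) added = 0.5658 x 0.05864 = 0.03318 mol.
n(HBr) used = 0.05620 x 0.02369 = 0.001331 mol, which equals the excess n(NaOH).
So n(NaOH) consumed by the sample = 0.03318 - 0.001331 = 0.03185 mol.
n(C6H8O7) = 0.03185 / 3 = 0.01062 mol.
mass = 0.01062 mol x 192.12 g/mol = 2.04 g.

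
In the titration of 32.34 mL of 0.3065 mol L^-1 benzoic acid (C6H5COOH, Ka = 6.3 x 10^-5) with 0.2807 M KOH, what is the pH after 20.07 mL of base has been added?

Initial n(C6H5COOH) = 0.3065 x 0.03234 = 0.009912 mol.
n(KOH) added = 0.2807 x 0.02007 = 0.005634 mol, converting that many moles of C6H5COOH to C6H5COO-.
Remaining n(C6H5COOH) = 0.004279 mol; n(C6H5COO-) = 0.005634 mol.
By Henderson-Hasselbalch, pH = pKa + log([A^-]/[HA]) = 4.20 + log(0.005634/0.004279) = 4.20 + (+0.12) = 4.32.

4.32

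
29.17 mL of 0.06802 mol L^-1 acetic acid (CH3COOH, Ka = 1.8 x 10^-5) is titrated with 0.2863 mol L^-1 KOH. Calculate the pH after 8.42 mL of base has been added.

12.05

n(acid) = 0.06802 x 0.02917 = 0.001984 mol; n(KOH) added = 0.2863 x 0.008420 = 0.002411 mol.
Base is in excess by 0.002411 - 0.001984 = 0.0004265 mol in a total volume of 0.03759 L.
[OH^-] = 0.0004265/0.03759 = 0.01135 M, so pOH = 1.95 and pH = 14.00 - 1.95 = 12.05.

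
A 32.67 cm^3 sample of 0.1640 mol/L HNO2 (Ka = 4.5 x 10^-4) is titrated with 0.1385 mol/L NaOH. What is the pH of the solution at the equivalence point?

8.11

n(HNO2) = 0.1640 x 0.03267 = 0.005358 mol; V(NaOH) at equivalence = 0.005358/0.1385 = 0.03869 L.
At equivalence all the acid is converted to NO2-; total volume = 0.03267 + 0.03869 = 0.07136 L, so [NO2-] = 0.005358/0.07136 = 0.07509 M.
Kb = Kw/Ka = 1.0e-14 / 4.5 x 10^-4 = 2.22e-11.
[OH^-] = sqrt(Kb x [NO2-]) = sqrt(2.22e-11 x 0.07509) = 1.29e-6 M.
pOH = 5.89, so pH = 14.00 - 5.89 = 8.11.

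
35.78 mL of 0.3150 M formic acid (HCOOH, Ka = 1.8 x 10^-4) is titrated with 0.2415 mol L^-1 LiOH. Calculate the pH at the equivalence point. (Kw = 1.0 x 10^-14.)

n(HCOOH) = 0.3150 x 0.03578 = 0.01127 mol; V(LiOH) at equivalence = 0.01127/0.2415 = 0.04667 L.
At equivalence all the acid is converted to HCOO-; total volume = 0.03578 + 0.04667 = 0.08245 L, so [HCOO-] = 0.01127/0.08245 = 0.1367 M.
Kb = Kw/Ka = 1.0e-14 / 1.8 x 10^-4 = 5.56e-11.
[OH^-] = sqrt(Kb x [HCOO-]) = sqrt(5.56e-11 x 0.1367) = 2.76e-6 M.
pOH = 5.56, so pH = 14.00 - 5.56 = 8.44.

8.44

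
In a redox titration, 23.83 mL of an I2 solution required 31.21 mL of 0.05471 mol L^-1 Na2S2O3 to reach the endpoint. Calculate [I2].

n(Na2S2O3) = 0.05471 x 0.03121 = 0.001707 mol.
From the balanced equation, 2 mol Na2S2O3 reacts with 1 mol I2, so n(I2) = 0.001707 x 1/2 = 0.0008537 mol.
[I2] = 0.0008537 / 0.02383 L = 0.0358 M.

0.0358 M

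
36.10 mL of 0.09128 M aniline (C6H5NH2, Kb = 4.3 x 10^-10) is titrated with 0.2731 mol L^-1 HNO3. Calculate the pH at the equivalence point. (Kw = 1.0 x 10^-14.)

2.90

n(C6H5NH2) = 0.09128 x 0.03610 = 0.003295 mol; V(HNO3) at equivalence = 0.003295/0.2731 = 0.01207 L.
At equivalence the base is fully converted to C6H5NH3+; total volume = 0.04817 L, so [C6H5NH3+] = 0.003295/0.04817 = 0.06841 M.
Ka(C6H5NH3+) = Kw/Kb = 1.0e-14 / 4.3 x 10^-10 = 2.33e-5.
[H^+] = sqrt(Ka x [C6H5NH3+]) = sqrt(2.33e-5 x 0.06841) = 0.00126 M.
pH = -log(0.00126) = 2.90.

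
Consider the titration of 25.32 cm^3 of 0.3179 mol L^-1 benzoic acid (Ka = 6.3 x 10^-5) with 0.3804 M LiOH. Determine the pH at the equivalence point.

n(C6H5COOH) = 0.3179 x 0.02532 = 0.008049 mol; V(LiOH) at equivalence = 0.008049/0.3804 = 0.02116 L.
At equivalence all the acid is converted to C6H5COO-; total volume = 0.02532 + 0.02116 = 0.04648 L, so [C6H5COO-] = 0.008049/0.04648 = 0.1732 M.
Kb = Kw/Ka = 1.0e-14 / 6.3 x 10^-5 = 1.59e-10.
[OH^-] = sqrt(Kb x [C6H5COO-]) = sqrt(1.59e-10 x 0.1732) = 5.24e-6 M.
pOH = 5.28, so pH = 14.00 - 5.28 = 8.72.

8.72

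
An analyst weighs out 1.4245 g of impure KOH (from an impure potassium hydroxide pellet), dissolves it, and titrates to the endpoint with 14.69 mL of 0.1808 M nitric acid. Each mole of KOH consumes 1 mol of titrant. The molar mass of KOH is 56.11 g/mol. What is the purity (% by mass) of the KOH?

n(HNO3) = 0.1808 x 0.01469 = 0.002656 mol.
n(KOH) = 0.002656 / 1 = 0.002656 mol.
mass of KOH = 0.002656 x 56.11 = 0.1490 g.
% purity = 0.1490 / 1.4245 x 100 = 10.5%.

10.5%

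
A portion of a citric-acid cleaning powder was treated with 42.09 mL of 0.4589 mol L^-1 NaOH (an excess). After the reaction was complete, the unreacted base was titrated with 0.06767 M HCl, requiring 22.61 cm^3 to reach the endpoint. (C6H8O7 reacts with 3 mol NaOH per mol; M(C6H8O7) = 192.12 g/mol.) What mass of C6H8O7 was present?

1.14 g

Total n(NaOH) added = 0.4589 x 0.04209 = 0.01932 mol.
n(HCl) used = 0.06767 x 0.02261 = 0.001530 mol, which equals the excess n(NaOH).
So n(NaOH) consumed by the sample = 0.01932 - 0.001530 = 0.01779 mol.
n(C6H8O7) = 0.01779 / 3 = 0.005928 mol.
mass = 0.005928 mol x 192.12 g/mol = 1.14 g.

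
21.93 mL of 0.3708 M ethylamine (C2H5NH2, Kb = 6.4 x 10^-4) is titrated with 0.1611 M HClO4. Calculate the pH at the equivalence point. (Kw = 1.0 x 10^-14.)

n(C2H5NH2) = 0.3708 x 0.02193 = 0.008132 mol; V(HClO4) at equivalence = 0.008132/0.1611 = 0.05048 L.
At equivalence the base is fully converted to C2H5NH3+; total volume = 0.07241 L, so [C2H5NH3+] = 0.008132/0.07241 = 0.1123 M.
Ka(C2H5NH3+) = Kw/Kb = 1.0e-14 / 6.4 x 10^-4 = 1.56e-11.
[H^+] = sqrt(Ka x [C2H5NH3+]) = sqrt(1.56e-11 x 0.1123) = 1.32e-6 M.
pH = -log(1.32e-6) = 5.88.

5.88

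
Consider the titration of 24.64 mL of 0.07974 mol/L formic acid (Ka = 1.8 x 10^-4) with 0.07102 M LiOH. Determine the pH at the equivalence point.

n(HCOOH) = 0.07974 x 0.02464 = 0.001965 mol; V(LiOH) at equivalence = 0.001965/0.07102 = 0.02767 L.
At equivalence all the acid is converted to HCOO-; total volume = 0.02464 + 0.02767 = 0.05231 L, so [HCOO-] = 0.001965/0.05231 = 0.03756 M.
Kb = Kw/Ka = 1.0e-14 / 1.8 x 10^-4 = 5.56e-11.
[OH^-] = sqrt(Kb x [HCOO-]) = sqrt(5.56e-11 x 0.03756) = 1.44e-6 M.
pOH = 5.84, so pH = 14.00 - 5.84 = 8.16.

8.16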